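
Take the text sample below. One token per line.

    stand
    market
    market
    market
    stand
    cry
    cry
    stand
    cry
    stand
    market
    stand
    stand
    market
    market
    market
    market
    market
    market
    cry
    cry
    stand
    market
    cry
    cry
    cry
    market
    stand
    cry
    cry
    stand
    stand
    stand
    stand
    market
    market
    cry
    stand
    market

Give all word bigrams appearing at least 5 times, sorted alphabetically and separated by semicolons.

cry cry; cry stand; market market; stand market

Bigram counts meeting the condition (at least 5 times):
  cry cry: 5
  cry stand: 5
  market market: 8
  stand market: 6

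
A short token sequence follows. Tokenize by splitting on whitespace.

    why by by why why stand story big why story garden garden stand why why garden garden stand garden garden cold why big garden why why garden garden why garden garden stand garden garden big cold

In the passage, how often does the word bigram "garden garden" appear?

Scanning the 35 overlapping bigram windows for "garden garden":
  position 11–12: garden garden
  position 16–17: garden garden
  position 19–20: garden garden
  position 27–28: garden garden
  position 30–31: garden garden
  position 33–34: garden garden

6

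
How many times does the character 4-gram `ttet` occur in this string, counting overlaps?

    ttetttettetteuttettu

Sliding a length-4 window over the 20 characters (17 positions):
  position 1–4: ttet
  position 5–8: ttet
  position 8–11: ttet
  position 15–18: ttet

4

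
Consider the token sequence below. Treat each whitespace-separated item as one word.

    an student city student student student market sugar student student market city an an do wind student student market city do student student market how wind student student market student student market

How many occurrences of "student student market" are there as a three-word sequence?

Scanning the 30 overlapping trigram windows for "student student market":
  position 5–7: student student market
  position 9–11: student student market
  position 17–19: student student market
  position 22–24: student student market
  position 27–29: student student market
  position 30–32: student student market

6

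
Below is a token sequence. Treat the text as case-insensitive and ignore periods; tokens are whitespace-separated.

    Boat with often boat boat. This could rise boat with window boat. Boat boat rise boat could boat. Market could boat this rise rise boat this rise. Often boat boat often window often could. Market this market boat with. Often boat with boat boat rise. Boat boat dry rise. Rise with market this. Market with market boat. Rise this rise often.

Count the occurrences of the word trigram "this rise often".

Scanning the 59 overlapping trigram windows for "this rise often":
  position 26–28: this rise often
  position 59–61: this rise often

2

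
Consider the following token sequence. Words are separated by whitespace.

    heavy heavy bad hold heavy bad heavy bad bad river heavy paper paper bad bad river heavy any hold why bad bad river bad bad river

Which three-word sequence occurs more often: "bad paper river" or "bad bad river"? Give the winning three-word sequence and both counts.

"bad bad river" (4 vs 0)

"bad paper river": 0 occurrences
"bad bad river": 4 occurrences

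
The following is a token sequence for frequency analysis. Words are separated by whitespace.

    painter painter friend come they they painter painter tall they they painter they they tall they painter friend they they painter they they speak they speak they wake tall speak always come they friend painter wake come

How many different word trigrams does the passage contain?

37 tokens → 35 trigram windows in total.
Repeated trigrams (each contributes count−1 duplicates):
  they they painter: 3
  painter they they: 2
  they painter they: 2
  they speak they: 2
5 duplicate windows → 35 − 5 = 30 distinct.

30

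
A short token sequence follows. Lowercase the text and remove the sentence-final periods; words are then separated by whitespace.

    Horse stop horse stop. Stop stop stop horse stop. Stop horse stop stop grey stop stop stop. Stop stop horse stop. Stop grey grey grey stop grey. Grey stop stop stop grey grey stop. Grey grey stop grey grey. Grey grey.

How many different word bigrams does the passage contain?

6

41 tokens → 40 bigram windows in total.
Repeated bigrams (each contributes count−1 duplicates):
  stop stop: 12
  grey grey: 8
  stop grey: 6
  grey stop: 5
  horse stop: 5
  stop horse: 4
34 duplicate windows → 40 − 34 = 6 distinct.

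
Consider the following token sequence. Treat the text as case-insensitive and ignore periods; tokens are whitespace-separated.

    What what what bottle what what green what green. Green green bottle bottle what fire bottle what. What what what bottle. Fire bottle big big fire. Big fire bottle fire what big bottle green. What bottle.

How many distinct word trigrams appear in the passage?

30

36 tokens → 34 trigram windows in total.
Repeated trigrams (each contributes count−1 duplicates):
  what what what: 3
  bottle what what: 2
  what what bottle: 2
4 duplicate windows → 34 − 4 = 30 distinct.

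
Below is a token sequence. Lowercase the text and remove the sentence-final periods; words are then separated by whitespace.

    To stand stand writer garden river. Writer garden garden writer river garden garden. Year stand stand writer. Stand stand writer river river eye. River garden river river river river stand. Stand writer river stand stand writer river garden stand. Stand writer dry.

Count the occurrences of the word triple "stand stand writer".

6

Scanning the 40 overlapping trigram windows for "stand stand writer":
  position 2–4: stand stand writer
  position 15–17: stand stand writer
  position 18–20: stand stand writer
  position 30–32: stand stand writer
  position 34–36: stand stand writer
  position 39–41: stand stand writer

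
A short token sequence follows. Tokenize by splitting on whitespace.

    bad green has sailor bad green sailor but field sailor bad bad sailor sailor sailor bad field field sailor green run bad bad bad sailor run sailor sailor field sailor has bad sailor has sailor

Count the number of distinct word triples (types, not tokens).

35 tokens → 33 trigram windows in total.
Repeated trigrams (each contributes count−1 duplicates):
  bad bad sailor: 2
1 duplicate windows → 33 − 1 = 32 distinct.

32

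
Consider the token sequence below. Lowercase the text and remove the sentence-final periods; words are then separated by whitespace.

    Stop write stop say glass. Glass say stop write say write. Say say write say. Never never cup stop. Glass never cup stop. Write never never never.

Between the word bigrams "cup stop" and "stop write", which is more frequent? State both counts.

"stop write" (3 vs 2)

"cup stop": 2 occurrences
"stop write": 3 occurrences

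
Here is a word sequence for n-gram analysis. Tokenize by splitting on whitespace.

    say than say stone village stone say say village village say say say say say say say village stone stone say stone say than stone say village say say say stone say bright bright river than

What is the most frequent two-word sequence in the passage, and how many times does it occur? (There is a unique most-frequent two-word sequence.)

Bigram frequencies (highest first):
  say say: 9
  stone say: 5
  say stone: 3
  say village: 3
  say than: 2
  village stone: 2
  … (10 more, each ≤ 2)

"say say", 9 times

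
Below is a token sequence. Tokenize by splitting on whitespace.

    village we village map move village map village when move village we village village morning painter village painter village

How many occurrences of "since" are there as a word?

0

Scanning the 19 tokens for "since":
  (none found)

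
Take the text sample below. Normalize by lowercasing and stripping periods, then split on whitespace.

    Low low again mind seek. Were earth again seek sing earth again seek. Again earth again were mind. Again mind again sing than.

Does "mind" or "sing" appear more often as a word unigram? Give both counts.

"mind": 3 occurrences
"sing": 2 occurrences

"mind" (3 vs 2)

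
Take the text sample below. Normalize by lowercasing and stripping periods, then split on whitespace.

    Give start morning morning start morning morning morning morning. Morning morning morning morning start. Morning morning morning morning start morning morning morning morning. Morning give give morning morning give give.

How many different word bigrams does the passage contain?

7

30 tokens → 29 bigram windows in total.
Repeated bigrams (each contributes count−1 duplicates):
  morning morning: 16
  start morning: 4
  morning start: 3
  give give: 2
  morning give: 2
22 duplicate windows → 29 − 22 = 7 distinct.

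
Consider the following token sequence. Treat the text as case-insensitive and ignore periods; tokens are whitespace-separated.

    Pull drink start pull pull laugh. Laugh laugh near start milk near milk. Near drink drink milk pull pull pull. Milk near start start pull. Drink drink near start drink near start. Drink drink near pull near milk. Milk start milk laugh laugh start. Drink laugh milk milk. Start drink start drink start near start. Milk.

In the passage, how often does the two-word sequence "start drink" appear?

5

Scanning the 55 overlapping bigram windows for "start drink":
  position 29–30: start drink
  position 32–33: start drink
  position 44–45: start drink
  position 49–50: start drink
  position 51–52: start drink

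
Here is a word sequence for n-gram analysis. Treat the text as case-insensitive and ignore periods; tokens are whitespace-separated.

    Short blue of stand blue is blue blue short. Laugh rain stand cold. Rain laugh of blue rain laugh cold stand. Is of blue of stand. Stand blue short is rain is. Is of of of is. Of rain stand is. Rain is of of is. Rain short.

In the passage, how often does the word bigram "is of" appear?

4

Scanning the 47 overlapping bigram windows for "is of":
  position 22–23: is of
  position 33–34: is of
  position 37–38: is of
  position 43–44: is of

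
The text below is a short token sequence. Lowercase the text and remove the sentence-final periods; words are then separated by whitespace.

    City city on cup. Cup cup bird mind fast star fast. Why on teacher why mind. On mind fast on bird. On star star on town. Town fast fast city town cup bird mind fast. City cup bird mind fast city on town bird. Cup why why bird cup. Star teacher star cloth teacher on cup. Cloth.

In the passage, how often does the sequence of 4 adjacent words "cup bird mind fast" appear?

3

Scanning the 54 overlapping 4-gram windows for "cup bird mind fast":
  position 6–9: cup bird mind fast
  position 32–35: cup bird mind fast
  position 37–40: cup bird mind fast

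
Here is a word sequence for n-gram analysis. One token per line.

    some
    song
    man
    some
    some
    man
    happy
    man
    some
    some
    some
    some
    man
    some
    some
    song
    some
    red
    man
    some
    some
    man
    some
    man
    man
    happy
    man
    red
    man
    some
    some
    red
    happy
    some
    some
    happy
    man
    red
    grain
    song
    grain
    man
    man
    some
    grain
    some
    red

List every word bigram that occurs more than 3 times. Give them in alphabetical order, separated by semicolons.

Bigram counts meeting the condition (more than 3 times):
  man some: 7
  some man: 4
  some some: 8

man some; some man; some some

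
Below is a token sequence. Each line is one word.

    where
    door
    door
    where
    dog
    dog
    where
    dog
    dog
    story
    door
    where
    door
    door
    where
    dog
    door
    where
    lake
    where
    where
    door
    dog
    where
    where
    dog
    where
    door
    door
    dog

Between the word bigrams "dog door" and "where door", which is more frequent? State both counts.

"where door" (4 vs 1)

"dog door": 1 occurrence
"where door": 4 occurrences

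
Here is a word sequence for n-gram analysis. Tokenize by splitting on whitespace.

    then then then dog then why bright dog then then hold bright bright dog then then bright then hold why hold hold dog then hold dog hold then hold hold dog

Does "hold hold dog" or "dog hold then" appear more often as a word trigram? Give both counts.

"hold hold dog": 2 occurrences
"dog hold then": 1 occurrence

"hold hold dog" (2 vs 1)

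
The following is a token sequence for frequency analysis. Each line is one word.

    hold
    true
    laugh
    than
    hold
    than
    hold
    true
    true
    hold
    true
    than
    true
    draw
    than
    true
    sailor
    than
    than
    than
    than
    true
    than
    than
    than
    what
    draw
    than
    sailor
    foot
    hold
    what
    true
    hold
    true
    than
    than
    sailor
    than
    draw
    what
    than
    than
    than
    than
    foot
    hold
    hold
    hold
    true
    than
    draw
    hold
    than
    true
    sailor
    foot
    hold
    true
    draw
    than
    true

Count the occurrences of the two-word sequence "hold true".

6

Scanning the 61 overlapping bigram windows for "hold true":
  position 1–2: hold true
  position 7–8: hold true
  position 10–11: hold true
  position 34–35: hold true
  position 49–50: hold true
  position 58–59: hold true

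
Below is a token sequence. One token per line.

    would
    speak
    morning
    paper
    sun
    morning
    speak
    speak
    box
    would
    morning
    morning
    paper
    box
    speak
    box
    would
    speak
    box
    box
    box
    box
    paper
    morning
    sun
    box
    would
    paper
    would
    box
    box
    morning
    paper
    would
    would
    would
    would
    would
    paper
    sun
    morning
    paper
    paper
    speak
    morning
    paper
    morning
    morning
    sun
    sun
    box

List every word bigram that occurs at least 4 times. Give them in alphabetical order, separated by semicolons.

Bigram counts meeting the condition (at least 4 times):
  box box: 4
  morning paper: 5
  would would: 4

box box; morning paper; would would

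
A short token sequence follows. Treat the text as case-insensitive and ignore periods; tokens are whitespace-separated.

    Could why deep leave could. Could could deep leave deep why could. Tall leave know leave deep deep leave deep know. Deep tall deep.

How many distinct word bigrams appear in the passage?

24 tokens → 23 bigram windows in total.
Repeated bigrams (each contributes count−1 duplicates):
  deep leave: 3
  leave deep: 3
  could could: 2
5 duplicate windows → 23 − 5 = 18 distinct.

18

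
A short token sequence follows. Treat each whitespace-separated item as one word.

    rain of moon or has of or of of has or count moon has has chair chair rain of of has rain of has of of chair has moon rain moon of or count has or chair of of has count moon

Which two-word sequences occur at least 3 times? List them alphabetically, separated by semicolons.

of has; of of; rain of

Bigram counts meeting the condition (at least 3 times):
  of has: 4
  of of: 4
  rain of: 3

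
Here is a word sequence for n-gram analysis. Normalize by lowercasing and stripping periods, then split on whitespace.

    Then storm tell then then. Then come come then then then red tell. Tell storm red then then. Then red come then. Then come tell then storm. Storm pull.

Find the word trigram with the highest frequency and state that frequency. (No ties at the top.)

"then then then", 3 times

Trigram frequencies (highest first):
  then then then: 3
  then then come: 2
  come then then: 2
  then then red: 2
  then storm tell: 1
  storm tell then: 1
  … (16 more, each ≤ 1)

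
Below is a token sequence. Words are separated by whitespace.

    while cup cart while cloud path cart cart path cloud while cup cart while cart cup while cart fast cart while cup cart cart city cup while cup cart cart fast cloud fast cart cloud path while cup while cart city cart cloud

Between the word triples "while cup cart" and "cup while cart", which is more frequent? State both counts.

"while cup cart": 4 occurrences
"cup while cart": 2 occurrences

"while cup cart" (4 vs 2)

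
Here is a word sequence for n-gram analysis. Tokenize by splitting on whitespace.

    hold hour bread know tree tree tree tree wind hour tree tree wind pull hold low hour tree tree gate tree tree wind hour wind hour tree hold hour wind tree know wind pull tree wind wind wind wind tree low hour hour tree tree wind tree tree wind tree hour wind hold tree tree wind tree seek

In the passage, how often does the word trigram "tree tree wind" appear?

6

Scanning the 56 overlapping trigram windows for "tree tree wind":
  position 7–9: tree tree wind
  position 11–13: tree tree wind
  position 21–23: tree tree wind
  position 44–46: tree tree wind
  position 47–49: tree tree wind
  position 54–56: tree tree wind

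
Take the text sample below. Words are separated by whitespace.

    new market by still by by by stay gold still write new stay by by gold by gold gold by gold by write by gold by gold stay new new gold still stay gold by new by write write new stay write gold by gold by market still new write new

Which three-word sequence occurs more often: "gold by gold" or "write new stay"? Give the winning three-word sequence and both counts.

"gold by gold": 4 occurrences
"write new stay": 2 occurrences

"gold by gold" (4 vs 2)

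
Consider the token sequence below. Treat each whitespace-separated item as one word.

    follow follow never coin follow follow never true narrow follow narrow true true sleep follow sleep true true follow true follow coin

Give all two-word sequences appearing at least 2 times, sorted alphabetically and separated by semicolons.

Bigram counts meeting the condition (at least 2 times):
  follow follow: 2
  follow never: 2
  true follow: 2
  true true: 2

follow follow; follow never; true follow; true true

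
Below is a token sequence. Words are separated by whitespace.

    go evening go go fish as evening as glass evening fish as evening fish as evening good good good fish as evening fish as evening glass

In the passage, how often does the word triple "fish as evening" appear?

Scanning the 24 overlapping trigram windows for "fish as evening":
  position 5–7: fish as evening
  position 11–13: fish as evening
  position 14–16: fish as evening
  position 20–22: fish as evening
  position 23–25: fish as evening

5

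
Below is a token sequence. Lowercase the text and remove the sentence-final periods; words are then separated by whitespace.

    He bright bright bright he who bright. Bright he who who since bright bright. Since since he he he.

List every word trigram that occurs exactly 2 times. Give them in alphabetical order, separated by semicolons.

Trigram counts meeting the condition (exactly 2 times):
  bright bright he: 2
  bright he who: 2

bright bright he; bright he who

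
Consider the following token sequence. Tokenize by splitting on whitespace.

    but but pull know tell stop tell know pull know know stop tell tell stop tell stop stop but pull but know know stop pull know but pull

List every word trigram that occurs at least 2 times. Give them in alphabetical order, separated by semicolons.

Trigram counts meeting the condition (at least 2 times):
  know know stop: 2
  tell stop tell: 2

know know stop; tell stop tell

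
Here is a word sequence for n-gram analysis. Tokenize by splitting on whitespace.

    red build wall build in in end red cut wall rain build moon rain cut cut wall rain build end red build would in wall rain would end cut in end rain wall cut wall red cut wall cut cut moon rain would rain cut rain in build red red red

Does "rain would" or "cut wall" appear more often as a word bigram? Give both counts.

"cut wall" (4 vs 2)

"rain would": 2 occurrences
"cut wall": 4 occurrences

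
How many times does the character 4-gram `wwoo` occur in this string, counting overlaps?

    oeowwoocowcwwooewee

2

Sliding a length-4 window over the 19 characters (16 positions):
  position 4–7: wwoo
  position 12–15: wwoo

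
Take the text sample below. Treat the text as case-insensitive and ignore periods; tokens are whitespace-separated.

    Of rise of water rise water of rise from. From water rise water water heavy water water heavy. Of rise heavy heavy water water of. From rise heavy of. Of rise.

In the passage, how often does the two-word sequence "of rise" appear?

4

Scanning the 30 overlapping bigram windows for "of rise":
  position 1–2: of rise
  position 7–8: of rise
  position 19–20: of rise
  position 30–31: of rise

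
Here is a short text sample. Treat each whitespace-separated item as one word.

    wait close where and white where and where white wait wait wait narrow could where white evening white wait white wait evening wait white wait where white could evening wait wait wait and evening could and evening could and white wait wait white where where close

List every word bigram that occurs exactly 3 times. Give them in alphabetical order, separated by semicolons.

Bigram counts meeting the condition (exactly 3 times):
  wait white: 3
  where white: 3

wait white; where white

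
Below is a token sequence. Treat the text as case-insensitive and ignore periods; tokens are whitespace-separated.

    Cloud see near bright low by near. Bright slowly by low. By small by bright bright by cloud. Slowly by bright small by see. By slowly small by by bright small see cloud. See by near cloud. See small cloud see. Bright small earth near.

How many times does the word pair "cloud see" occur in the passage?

4

Scanning the 44 overlapping bigram windows for "cloud see":
  position 1–2: cloud see
  position 33–34: cloud see
  position 37–38: cloud see
  position 40–41: cloud see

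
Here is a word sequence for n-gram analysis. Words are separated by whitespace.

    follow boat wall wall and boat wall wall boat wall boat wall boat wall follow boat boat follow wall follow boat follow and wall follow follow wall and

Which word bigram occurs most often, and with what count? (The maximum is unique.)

"boat wall", 5 times

Bigram frequencies (highest first):
  boat wall: 5
  follow boat: 3
  wall boat: 3
  wall follow: 3
  wall wall: 2
  wall and: 2
  … (7 more, each ≤ 2)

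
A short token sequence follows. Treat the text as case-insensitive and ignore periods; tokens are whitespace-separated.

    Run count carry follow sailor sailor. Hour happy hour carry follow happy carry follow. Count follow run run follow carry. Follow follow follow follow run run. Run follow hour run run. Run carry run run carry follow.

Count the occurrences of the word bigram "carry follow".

Scanning the 36 overlapping bigram windows for "carry follow":
  position 3–4: carry follow
  position 10–11: carry follow
  position 13–14: carry follow
  position 20–21: carry follow
  position 36–37: carry follow

5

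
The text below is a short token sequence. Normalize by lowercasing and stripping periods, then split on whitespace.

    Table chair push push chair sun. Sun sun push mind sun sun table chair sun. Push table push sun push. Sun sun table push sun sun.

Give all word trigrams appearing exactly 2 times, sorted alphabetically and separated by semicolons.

Trigram counts meeting the condition (exactly 2 times):
  push sun sun: 2
  sun sun table: 2
  table push sun: 2

push sun sun; sun sun table; table push sun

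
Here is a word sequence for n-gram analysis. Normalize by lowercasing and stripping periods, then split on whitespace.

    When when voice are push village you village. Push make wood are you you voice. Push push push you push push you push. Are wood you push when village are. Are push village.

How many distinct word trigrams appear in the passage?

33 tokens → 31 trigram windows in total.
Repeated trigrams (each contributes count−1 duplicates):
  are push village: 2
  push push you: 2
  push you push: 2
3 duplicate windows → 31 − 3 = 28 distinct.

28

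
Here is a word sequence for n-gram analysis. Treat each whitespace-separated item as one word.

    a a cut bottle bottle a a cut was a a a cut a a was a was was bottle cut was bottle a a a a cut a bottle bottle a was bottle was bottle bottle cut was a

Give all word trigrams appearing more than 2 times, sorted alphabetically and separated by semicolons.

Trigram counts meeting the condition (more than 2 times):
  a a a: 3
  a a cut: 4

a a a; a a cut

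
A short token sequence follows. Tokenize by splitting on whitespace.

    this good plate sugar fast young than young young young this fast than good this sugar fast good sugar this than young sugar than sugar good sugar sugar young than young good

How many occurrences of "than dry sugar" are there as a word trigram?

Scanning the 30 overlapping trigram windows for "than dry sugar":
  (none found)

0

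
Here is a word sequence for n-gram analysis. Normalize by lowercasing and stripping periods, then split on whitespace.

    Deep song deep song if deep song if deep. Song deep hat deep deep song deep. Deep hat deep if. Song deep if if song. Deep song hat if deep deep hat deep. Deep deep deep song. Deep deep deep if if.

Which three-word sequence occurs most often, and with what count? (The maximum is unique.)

"deep song deep", 4 times

Trigram frequencies (highest first):
  deep song deep: 4
  deep hat deep: 3
  deep deep deep: 3
  song deep song: 2
  deep song if: 2
  song if deep: 2
  … (17 more, each ≤ 2)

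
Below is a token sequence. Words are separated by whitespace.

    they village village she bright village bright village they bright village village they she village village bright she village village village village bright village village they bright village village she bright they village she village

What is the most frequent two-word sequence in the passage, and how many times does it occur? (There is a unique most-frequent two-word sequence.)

"village village", 8 times

Bigram frequencies (highest first):
  village village: 8
  bright village: 5
  village she: 3
  village bright: 3
  village they: 3
  she village: 3
  … (6 more, each ≤ 2)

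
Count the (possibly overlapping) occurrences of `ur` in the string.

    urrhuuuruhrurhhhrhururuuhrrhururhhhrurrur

Sliding a length-2 window over the 41 characters (40 positions):
  position 1–2: ur
  position 7–8: ur
  position 12–13: ur
  position 19–20: ur
  position 21–22: ur
  position 29–30: ur
  position 31–32: ur
  position 37–38: ur
  position 40–41: ur

9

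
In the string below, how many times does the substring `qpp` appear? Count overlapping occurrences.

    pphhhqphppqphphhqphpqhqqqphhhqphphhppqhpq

0

Sliding a length-3 window over the 41 characters (39 positions):
  (no match at any position)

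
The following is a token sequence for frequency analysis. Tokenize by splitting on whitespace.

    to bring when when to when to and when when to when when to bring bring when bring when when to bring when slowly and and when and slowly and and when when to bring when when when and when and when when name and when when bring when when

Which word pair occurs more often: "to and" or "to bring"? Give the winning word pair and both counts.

"to and": 1 occurrence
"to bring": 4 occurrences

"to bring" (4 vs 1)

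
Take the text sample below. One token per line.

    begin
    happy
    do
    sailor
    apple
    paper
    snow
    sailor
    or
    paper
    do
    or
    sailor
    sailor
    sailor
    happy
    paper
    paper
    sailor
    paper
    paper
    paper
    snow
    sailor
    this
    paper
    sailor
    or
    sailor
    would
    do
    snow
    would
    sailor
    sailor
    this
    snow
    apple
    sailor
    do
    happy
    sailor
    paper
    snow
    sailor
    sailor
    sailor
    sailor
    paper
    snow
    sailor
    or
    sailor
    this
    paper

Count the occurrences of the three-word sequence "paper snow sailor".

4

Scanning the 53 overlapping trigram windows for "paper snow sailor":
  position 6–8: paper snow sailor
  position 22–24: paper snow sailor
  position 43–45: paper snow sailor
  position 49–51: paper snow sailor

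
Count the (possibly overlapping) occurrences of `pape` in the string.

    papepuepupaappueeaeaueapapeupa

2

Sliding a length-4 window over the 30 characters (27 positions):
  position 1–4: pape
  position 24–27: pape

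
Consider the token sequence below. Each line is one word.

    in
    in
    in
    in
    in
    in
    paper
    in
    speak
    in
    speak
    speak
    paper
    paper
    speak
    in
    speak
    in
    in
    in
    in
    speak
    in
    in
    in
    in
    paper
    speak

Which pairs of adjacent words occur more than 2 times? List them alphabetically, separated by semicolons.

Bigram counts meeting the condition (more than 2 times):
  in in: 11
  in speak: 4
  speak in: 4

in in; in speak; speak in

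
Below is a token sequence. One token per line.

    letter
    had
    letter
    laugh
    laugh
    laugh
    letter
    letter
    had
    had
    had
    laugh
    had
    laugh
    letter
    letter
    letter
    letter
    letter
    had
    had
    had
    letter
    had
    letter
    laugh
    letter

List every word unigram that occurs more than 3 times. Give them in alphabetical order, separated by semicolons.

Unigram counts meeting the condition (more than 3 times):
  had: 9
  laugh: 6
  letter: 12

had; laugh; letter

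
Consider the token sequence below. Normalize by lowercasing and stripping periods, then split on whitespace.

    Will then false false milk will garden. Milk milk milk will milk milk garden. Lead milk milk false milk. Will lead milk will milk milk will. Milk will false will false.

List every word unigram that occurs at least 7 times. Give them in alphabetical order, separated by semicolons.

milk; will

Unigram counts meeting the condition (at least 7 times):
  milk: 13
  will: 8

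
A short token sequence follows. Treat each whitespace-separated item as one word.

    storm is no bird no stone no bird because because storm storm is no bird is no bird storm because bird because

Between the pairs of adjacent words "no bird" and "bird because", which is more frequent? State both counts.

"no bird": 4 occurrences
"bird because": 2 occurrences

"no bird" (4 vs 2)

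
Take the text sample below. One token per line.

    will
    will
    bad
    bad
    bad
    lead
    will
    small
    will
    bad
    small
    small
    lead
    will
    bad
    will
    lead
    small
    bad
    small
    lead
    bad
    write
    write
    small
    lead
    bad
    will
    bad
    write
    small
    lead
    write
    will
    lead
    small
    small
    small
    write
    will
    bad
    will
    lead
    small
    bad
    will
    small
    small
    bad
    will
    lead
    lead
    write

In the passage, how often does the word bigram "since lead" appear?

Scanning the 52 overlapping bigram windows for "since lead":
  (none found)

0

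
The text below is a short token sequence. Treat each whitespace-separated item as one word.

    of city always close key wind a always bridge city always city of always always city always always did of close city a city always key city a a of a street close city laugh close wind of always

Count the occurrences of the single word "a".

Scanning the 39 tokens for "a":
  position 7: a
  position 23: a
  position 28: a
  position 29: a
  position 31: a

5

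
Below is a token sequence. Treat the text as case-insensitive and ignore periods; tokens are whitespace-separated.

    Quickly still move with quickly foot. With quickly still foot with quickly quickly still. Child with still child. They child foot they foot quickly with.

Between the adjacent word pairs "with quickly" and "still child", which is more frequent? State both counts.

"with quickly": 3 occurrences
"still child": 2 occurrences

"with quickly" (3 vs 2)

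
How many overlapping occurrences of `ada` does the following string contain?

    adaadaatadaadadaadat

6

Sliding a length-3 window over the 20 characters (18 positions):
  position 1–3: ada
  position 4–6: ada
  position 9–11: ada
  position 12–14: ada
  position 14–16: ada
  position 17–19: ada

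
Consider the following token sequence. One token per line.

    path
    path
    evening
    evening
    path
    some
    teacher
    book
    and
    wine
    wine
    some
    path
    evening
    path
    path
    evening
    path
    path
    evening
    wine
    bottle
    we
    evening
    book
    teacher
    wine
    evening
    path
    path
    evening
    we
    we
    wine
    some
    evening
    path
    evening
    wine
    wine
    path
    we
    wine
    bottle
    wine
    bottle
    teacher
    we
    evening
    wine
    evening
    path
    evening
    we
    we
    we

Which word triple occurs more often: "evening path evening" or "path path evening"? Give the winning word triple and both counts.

"path path evening" (4 vs 2)

"evening path evening": 2 occurrences
"path path evening": 4 occurrences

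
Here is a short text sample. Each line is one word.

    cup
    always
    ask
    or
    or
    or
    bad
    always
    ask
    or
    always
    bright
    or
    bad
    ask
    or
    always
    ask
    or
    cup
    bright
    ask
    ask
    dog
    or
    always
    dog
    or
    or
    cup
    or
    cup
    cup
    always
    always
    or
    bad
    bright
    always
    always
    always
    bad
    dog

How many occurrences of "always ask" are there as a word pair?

3

Scanning the 42 overlapping bigram windows for "always ask":
  position 2–3: always ask
  position 8–9: always ask
  position 17–18: always ask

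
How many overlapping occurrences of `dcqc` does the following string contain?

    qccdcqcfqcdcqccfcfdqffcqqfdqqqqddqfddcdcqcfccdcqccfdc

4

Sliding a length-4 window over the 53 characters (50 positions):
  position 4–7: dcqc
  position 11–14: dcqc
  position 39–42: dcqc
  position 46–49: dcqc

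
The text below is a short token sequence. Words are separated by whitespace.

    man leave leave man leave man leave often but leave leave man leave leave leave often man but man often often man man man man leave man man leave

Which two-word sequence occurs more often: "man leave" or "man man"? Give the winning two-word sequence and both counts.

"man leave": 6 occurrences
"man man": 4 occurrences

"man leave" (6 vs 4)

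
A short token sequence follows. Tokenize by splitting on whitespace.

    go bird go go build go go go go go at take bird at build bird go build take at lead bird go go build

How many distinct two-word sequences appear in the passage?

15

25 tokens → 24 bigram windows in total.
Repeated bigrams (each contributes count−1 duplicates):
  go go: 6
  bird go: 3
  go build: 3
9 duplicate windows → 24 − 9 = 15 distinct.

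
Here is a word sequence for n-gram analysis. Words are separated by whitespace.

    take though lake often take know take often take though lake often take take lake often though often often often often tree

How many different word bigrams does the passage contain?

13

22 tokens → 21 bigram windows in total.
Repeated bigrams (each contributes count−1 duplicates):
  lake often: 3
  often often: 3
  often take: 3
  take though: 2
  though lake: 2
8 duplicate windows → 21 − 8 = 13 distinct.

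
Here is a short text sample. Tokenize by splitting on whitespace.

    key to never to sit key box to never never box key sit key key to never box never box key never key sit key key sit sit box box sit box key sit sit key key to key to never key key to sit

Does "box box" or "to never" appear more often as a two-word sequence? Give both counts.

"to never" (4 vs 1)

"box box": 1 occurrence
"to never": 4 occurrences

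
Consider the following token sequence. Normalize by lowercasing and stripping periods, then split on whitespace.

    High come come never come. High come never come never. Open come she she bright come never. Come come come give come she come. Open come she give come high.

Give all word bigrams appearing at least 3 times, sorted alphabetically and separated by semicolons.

Bigram counts meeting the condition (at least 3 times):
  come come: 3
  come never: 4
  come she: 3
  never come: 3

come come; come never; come she; never come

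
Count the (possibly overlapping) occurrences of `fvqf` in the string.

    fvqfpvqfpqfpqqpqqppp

Sliding a length-4 window over the 20 characters (17 positions):
  position 1–4: fvqf

1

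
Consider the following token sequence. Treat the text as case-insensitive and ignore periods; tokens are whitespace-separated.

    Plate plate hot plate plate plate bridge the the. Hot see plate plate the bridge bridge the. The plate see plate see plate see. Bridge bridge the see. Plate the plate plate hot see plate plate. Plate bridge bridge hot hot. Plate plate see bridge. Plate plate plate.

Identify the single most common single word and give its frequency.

Unigram frequencies (highest first):
  plate: 21
  bridge: 8
  the: 7
  see: 7
  hot: 5

"plate", 21 times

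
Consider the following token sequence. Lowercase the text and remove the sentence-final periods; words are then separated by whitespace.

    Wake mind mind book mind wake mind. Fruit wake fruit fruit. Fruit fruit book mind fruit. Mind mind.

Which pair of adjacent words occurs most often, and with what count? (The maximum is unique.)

"fruit fruit", 3 times

Bigram frequencies (highest first):
  fruit fruit: 3
  wake mind: 2
  mind mind: 2
  book mind: 2
  mind fruit: 2
  mind book: 1
  … (5 more, each ≤ 1)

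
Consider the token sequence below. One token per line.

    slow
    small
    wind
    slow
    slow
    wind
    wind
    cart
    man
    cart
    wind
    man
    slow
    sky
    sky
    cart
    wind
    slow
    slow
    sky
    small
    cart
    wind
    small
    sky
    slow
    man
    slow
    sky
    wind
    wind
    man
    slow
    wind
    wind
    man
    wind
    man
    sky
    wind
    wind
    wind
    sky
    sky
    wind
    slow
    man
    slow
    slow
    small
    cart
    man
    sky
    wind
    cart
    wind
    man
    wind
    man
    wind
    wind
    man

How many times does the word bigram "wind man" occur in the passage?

Scanning the 61 overlapping bigram windows for "wind man":
  position 11–12: wind man
  position 31–32: wind man
  position 35–36: wind man
  position 37–38: wind man
  position 56–57: wind man
  position 58–59: wind man
  position 61–62: wind man

7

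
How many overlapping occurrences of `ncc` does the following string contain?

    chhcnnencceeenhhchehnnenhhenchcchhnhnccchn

2

Sliding a length-3 window over the 42 characters (40 positions):
  position 8–10: ncc
  position 37–39: ncc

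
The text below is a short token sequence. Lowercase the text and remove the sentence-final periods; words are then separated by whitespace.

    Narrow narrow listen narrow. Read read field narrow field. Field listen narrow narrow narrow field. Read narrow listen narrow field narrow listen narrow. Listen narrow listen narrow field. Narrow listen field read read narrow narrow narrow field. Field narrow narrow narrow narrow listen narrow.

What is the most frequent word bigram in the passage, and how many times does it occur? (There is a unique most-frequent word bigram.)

Bigram frequencies (highest first):
  narrow narrow: 8
  narrow listen: 7
  listen narrow: 7
  narrow field: 5
  field narrow: 4
  read read: 2
  … (7 more, each ≤ 2)

"narrow narrow", 8 times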